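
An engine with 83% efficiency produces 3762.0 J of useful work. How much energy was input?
W_in = W_out/η = 3762.0/0.83 = 4532.5 J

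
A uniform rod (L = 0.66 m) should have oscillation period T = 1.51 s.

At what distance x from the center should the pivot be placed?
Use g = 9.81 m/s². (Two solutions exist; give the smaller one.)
T = 2π√((L²/12 + x²)/(gx)). Let c = T²g/(4π²) = 0.5666.
x² − cx + L²/12 = 0 → x = (c − √(c² − L²/3))/2 = 0.07364 m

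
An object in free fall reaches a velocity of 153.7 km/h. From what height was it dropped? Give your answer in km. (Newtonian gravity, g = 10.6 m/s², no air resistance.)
h = v²/(2g) (with unit conversion) = 0.08598 km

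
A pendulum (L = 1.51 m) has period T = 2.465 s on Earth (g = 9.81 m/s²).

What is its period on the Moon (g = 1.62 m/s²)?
T = 2π√(L/g), so T_moon/T_earth = √(g_earth/g_moon)
T_moon = 2π√(1.51/1.62) = 6.066 s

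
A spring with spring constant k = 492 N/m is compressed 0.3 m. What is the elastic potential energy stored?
PE = ½kx² = ½×492×0.3² = 22.14 J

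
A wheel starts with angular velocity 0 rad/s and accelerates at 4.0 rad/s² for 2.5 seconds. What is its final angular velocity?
ω = ω₀ + αt = 0 + 4.0 × 2.5 = 10.0 rad/s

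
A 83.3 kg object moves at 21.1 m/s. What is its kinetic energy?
KE = ½mv² = ½×83.3×21.1² = 18543.0 J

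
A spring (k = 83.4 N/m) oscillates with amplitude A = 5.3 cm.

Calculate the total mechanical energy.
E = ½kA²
E = ½kA² = ½×83.4×(0.053)² = 0.1171 J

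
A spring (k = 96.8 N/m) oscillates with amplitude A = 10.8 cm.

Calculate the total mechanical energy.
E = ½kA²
E = ½kA² = ½×96.8×(0.108)² = 0.5645 J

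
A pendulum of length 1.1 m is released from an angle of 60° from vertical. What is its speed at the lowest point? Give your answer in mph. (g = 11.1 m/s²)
h = L(1 − cosθ) = 1.1×(1 − cos60°) = 0.55 m
v = √(2gh) = √(2×11.1×0.55) = 3.494 m/s = 7.816 mph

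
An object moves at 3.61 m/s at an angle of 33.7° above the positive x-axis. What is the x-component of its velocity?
vₓ = v cos(θ) = 3.61 × cos(33.7°) = 3.0 m/s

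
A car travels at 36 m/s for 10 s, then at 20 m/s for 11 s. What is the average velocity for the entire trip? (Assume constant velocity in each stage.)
d₁ = v₁t₁ = 36 × 10 = 360 m
d₂ = v₂t₂ = 20 × 11 = 220 m
d_total = 580 m, t_total = 21 s
v_avg = d_total/t_total = 580/21 = 27.62 m/s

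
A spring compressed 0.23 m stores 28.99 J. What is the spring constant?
PE = ½kx² → k = 2PE/x² = 2×28.99/0.23² = 1096.0 N/m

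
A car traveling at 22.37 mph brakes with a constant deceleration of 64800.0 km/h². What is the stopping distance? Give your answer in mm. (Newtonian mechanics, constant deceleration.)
d = v₀² / (2a) (with unit conversion) = 10000.0 mm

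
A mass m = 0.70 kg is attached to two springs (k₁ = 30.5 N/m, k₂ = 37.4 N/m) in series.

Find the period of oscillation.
k_eq = k₁k₂/(k₁+k₂) = 16.8 N/m
T = 2π√(m/k_eq) = 2π√(0.7/16.8) = 1.283 s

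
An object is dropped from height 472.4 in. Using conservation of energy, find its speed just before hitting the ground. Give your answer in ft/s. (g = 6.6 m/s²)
mgh = ½mv² → v = √(2gh) = √(2×6.6×12) = 12.59 m/s = 41.29 ft/s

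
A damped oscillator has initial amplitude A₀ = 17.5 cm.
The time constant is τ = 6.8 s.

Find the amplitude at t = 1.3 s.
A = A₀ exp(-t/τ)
A = A₀ exp(−t/τ) = 17.5×exp(−1.3/6.8) = 14.45 cm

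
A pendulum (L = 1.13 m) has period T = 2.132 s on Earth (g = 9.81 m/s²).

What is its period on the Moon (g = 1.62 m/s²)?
T = 2π√(L/g), so T_moon/T_earth = √(g_earth/g_moon)
T_moon = 2π√(1.13/1.62) = 5.248 s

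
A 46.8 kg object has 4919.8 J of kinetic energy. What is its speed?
KE = ½mv² → v = √(2KE/m) = √(2×4919.8/46.8) = 14.5 m/s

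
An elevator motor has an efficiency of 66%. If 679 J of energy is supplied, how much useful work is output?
W_out = η × W_in = 0.66 × 679 = 448.14 J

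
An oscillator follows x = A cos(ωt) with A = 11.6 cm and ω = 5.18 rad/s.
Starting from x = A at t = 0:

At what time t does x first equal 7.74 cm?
cos(ωt) = x/A = 7.74/11.6 = 0.6672
ωt = arccos(0.6672) = 0.8403 rad
t = 0.8403/5.18 = 0.1622 s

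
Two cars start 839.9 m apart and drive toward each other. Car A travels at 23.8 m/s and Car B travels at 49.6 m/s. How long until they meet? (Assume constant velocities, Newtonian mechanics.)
Combined speed: v_combined = 23.8 + 49.6 = 73.4 m/s
Time to meet: t = d/73.4 = 839.9/73.4 = 11.44 s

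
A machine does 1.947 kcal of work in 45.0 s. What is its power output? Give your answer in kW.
P = W/t = 8146 J / 45 s = 181 W = 0.181 kW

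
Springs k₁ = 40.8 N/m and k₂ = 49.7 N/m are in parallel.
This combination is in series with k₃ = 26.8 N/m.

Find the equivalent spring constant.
k₁₂ = k₁ + k₂ = 90.5 N/m (parallel)
1/k_eq = 1/k₁₂ + 1/k₃ → k_eq = 20.68 N/m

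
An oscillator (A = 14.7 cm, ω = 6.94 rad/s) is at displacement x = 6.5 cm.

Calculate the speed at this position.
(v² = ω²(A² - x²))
v = ω√(A² − x²) = 6.94×√(0.147² − 0.065²) = 0.915 m/s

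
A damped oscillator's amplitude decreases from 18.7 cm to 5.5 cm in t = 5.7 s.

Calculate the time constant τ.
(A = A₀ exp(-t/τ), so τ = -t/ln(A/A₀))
A/A₀ = 5.5/18.7 = 0.2941; ln(A/A₀) = -1.224
τ = −t/ln(A/A₀) = −5.7/-1.224 = 4.658 s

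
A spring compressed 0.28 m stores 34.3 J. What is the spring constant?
PE = ½kx² → k = 2PE/x² = 2×34.3/0.28² = 875.0 N/m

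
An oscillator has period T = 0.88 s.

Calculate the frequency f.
f = 1/T = 1/0.88 = 1.136 Hz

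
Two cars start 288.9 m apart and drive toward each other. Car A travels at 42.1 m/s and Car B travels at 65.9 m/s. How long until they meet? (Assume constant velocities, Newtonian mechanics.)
Combined speed: v_combined = 42.1 + 65.9 = 108 m/s
Time to meet: t = d/108 = 288.9/108 = 2.67 s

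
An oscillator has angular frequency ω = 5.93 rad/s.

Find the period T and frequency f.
T = 2π/ω = 2π/5.93 = 1.06 s; f = ω/2π = 0.9438 Hz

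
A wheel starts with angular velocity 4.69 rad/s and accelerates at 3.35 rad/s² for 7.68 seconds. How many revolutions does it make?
θ = ω₀t + ½αt² = 4.69×7.68 + ½×3.35×7.68² = 134.81 rad
Revolutions = θ/(2π) = 134.81/(2π) = 21.46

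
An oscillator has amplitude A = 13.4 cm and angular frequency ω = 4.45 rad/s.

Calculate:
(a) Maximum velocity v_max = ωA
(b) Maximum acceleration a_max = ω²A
v_max = ωA = 4.45×0.134 = 0.5963 m/s
a_max = ω²A = 4.45²×0.134 = 2.654 m/s²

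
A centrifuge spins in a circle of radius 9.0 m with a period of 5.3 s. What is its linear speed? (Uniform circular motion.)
v = 2πr/T = 2π×9.0/5.3 = 10.67 m/s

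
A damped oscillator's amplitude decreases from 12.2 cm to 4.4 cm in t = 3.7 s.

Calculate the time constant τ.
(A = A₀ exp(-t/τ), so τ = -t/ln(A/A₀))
A/A₀ = 4.4/12.2 = 0.3607; ln(A/A₀) = -1.02
τ = −t/ln(A/A₀) = −3.7/-1.02 = 3.628 s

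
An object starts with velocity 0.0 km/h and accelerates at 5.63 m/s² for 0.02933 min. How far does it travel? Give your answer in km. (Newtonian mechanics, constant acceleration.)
d = v₀t + ½at² (with unit conversion) = 0.008718 km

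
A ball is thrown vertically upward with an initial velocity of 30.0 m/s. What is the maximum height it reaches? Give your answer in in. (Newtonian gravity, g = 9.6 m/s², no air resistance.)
h_max = v₀²/(2g) (with unit conversion) = 1845.0 in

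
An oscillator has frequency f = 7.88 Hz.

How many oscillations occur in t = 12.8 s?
n = f×t = 7.88×12.8 = 100.9 oscillations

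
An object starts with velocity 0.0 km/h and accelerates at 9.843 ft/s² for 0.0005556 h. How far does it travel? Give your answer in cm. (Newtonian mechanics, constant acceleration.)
d = v₀t + ½at² (with unit conversion) = 600.1 cm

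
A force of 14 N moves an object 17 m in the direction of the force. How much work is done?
W = Fd = 14×17 = 238.0 J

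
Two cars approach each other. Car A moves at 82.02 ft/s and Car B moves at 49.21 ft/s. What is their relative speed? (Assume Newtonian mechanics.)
v_rel = v_A + v_B = 82.02 + 49.21 = 131.2 ft/s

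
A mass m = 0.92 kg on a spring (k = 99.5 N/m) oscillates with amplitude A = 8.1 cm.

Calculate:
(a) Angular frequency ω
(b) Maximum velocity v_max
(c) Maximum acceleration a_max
ω = √(k/m) = √(99.5/0.92) = 10.4 rad/s
v_max = ωA = 10.4×0.081 = 0.8424 m/s
a_max = ω²A = 10.4²×0.081 = 8.76 m/s²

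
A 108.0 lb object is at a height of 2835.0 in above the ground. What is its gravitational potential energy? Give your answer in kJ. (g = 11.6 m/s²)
PE = mgh = 48.99 kg × 11.6 m/s² × 72.01 m = 4.092e+04 J = 40.92 kJ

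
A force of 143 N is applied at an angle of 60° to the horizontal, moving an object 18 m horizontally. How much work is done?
W = Fd cosθ = 143×18×cos(60°) = 1287.0 J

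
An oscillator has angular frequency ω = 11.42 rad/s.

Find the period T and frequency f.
T = 2π/ω = 2π/11.42 = 0.5502 s; f = ω/2π = 1.818 Hz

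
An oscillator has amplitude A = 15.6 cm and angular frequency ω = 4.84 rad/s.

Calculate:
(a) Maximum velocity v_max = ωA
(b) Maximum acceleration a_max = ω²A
v_max = ωA = 4.84×0.156 = 0.755 m/s
a_max = ω²A = 4.84²×0.156 = 3.654 m/s²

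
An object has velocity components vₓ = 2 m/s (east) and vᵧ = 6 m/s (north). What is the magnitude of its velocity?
|v| = √(vₓ² + vᵧ²) = √(2² + 6²) = √(40) = 6.32 m/s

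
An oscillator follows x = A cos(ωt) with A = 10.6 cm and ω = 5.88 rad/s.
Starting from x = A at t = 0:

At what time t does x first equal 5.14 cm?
cos(ωt) = x/A = 5.14/10.6 = 0.4849
ωt = arccos(0.4849) = 1.065 rad
t = 1.065/5.88 = 0.181 s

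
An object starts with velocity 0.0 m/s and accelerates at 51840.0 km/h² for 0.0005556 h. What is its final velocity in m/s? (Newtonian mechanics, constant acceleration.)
v = v₀ + at (with unit conversion) = 8.001 m/s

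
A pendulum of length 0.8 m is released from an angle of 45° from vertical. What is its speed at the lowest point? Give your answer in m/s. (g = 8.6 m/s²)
h = L(1 − cosθ) = 0.8×(1 − cos45°) = 0.2343 m
v = √(2gh) = √(2×8.6×0.2343) = 2.008 m/s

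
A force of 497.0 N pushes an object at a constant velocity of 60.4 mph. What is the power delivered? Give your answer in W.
P = Fv = 497 N × 27 m/s = 1.342e+04 W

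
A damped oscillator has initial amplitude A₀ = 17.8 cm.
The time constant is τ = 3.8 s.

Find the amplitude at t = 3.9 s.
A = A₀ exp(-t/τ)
A = A₀ exp(−t/τ) = 17.8×exp(−3.9/3.8) = 6.378 cm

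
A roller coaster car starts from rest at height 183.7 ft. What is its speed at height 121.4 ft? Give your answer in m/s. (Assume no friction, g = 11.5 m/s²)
mgh₁ = ½mv₂² + mgh₂ → v₂ = √(2g(h₁−h₂)) = √(2×11.5×(55.99−37)) = 20.9 m/s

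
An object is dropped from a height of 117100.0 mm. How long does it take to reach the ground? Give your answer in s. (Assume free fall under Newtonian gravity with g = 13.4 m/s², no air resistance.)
t = √(2h/g) (with unit conversion) = 4.181 s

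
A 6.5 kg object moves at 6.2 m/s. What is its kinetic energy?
KE = ½mv² = ½×6.5×6.2² = 124.93 J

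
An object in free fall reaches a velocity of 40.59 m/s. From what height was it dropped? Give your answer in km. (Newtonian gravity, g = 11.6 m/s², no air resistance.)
h = v²/(2g) (with unit conversion) = 0.07102 km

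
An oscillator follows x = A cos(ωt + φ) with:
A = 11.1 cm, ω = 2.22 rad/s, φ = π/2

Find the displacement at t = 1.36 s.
x = A cos(ωt + φ) = 11.1×cos(2.22×1.36 + π/2) = -1.355 cm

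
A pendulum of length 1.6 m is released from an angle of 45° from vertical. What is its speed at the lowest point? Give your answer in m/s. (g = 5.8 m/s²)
h = L(1 − cosθ) = 1.6×(1 − cos45°) = 0.4686 m
v = √(2gh) = √(2×5.8×0.4686) = 2.332 m/s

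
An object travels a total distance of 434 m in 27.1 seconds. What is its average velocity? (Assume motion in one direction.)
v_avg = Δd / Δt = 434 / 27.1 = 16.01 m/s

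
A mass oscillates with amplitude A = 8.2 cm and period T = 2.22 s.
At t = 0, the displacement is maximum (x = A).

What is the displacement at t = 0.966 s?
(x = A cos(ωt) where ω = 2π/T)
ω = 2π/T = 2π/2.22 = 2.83 rad/s
x = A cos(ωt) = 8.2×cos(2.83×0.966) = -7.528 cm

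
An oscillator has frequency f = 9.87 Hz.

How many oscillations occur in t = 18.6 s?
n = f×t = 9.87×18.6 = 183.6 oscillations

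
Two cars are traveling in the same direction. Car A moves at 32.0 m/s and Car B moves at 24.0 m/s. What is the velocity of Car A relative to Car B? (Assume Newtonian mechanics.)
v_rel = v_A - v_B = 32.0 - 24.0 = 8.0 m/s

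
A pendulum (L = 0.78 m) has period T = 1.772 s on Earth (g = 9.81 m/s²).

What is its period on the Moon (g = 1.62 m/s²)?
T = 2π√(L/g), so T_moon/T_earth = √(g_earth/g_moon)
T_moon = 2π√(0.78/1.62) = 4.36 s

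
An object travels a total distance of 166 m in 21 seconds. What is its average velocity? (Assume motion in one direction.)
v_avg = Δd / Δt = 166 / 21 = 7.9 m/s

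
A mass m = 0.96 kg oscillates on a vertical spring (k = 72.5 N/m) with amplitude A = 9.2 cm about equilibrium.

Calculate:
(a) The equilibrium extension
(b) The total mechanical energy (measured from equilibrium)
x_eq = mg/k = 0.96×9.81/72.5 = 0.1299 m = 12.99 cm
E = ½kA² = ½×72.5×(0.092)² = 0.3068 J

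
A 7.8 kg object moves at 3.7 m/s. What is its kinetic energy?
KE = ½mv² = ½×7.8×3.7² = 53.391 J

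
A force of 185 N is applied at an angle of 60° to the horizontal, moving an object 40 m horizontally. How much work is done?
W = Fd cosθ = 185×40×cos(60°) = 3700.0 J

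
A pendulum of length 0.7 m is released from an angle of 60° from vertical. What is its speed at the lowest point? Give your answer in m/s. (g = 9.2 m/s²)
h = L(1 − cosθ) = 0.7×(1 − cos60°) = 0.35 m
v = √(2gh) = √(2×9.2×0.35) = 2.538 m/s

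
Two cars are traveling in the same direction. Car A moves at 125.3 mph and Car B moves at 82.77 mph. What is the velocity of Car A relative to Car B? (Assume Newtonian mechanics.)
v_rel = v_A - v_B = 125.3 - 82.77 = 42.53 mph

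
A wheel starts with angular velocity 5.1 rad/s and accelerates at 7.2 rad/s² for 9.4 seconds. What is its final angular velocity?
ω = ω₀ + αt = 5.1 + 7.2 × 9.4 = 72.78 rad/s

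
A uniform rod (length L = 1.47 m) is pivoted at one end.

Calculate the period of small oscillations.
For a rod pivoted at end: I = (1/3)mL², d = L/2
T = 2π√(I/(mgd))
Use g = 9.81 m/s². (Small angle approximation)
I/m = (1/3)L² = 0.7203 m²; d = L/2 = 0.735 m
T = 2π√(I/(mgd)) = 2π√(0.7203/(9.81×0.735)) = 1.986 s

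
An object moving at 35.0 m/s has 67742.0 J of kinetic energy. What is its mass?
KE = ½mv² → m = 2KE/v² = 2×67742.0/35.0² = 110.6 kg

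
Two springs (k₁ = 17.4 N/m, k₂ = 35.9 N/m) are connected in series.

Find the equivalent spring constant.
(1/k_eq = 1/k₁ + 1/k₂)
1/k_eq = 1/17.4 + 1/35.9 = 0.085326; k_eq = 11.72 N/m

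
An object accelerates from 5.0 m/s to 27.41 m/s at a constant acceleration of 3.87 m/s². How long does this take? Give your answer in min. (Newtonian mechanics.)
t = (v - v₀)/a (with unit conversion) = 0.09651 min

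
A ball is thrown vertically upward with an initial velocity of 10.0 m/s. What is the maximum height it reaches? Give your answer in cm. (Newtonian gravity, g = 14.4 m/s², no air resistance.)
h_max = v₀²/(2g) (with unit conversion) = 347.2 cm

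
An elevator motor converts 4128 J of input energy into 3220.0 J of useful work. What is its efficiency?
η = W_out/W_in = 3220.0/4128 = 0.78 = 78.0%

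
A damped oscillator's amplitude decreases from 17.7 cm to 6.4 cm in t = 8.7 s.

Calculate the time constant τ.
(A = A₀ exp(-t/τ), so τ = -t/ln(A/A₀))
A/A₀ = 6.4/17.7 = 0.3616; ln(A/A₀) = -1.017
τ = −t/ln(A/A₀) = −8.7/-1.017 = 8.552 s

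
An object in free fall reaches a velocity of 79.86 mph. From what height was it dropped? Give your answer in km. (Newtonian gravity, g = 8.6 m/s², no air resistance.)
h = v²/(2g) (with unit conversion) = 0.0741 km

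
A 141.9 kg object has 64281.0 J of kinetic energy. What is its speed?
KE = ½mv² → v = √(2KE/m) = √(2×64281.0/141.9) = 30.1 m/s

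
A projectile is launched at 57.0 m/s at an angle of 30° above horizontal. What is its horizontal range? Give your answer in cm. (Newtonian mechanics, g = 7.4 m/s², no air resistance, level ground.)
R = v₀² sin(2θ) / g (with unit conversion) = 38020.0 cm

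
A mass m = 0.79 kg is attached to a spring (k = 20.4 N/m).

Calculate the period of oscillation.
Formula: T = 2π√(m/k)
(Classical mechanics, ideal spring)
T = 2π√(m/k) = 2π√(0.79/20.4) = 1.236 s; f = 1/T = 0.8088 Hz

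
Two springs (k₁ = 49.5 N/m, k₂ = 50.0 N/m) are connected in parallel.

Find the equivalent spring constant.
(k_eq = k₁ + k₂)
k_eq = k₁ + k₂ = 49.5 + 50.0 = 99.5 N/m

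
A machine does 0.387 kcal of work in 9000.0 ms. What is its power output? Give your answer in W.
P = W/t = 1619 J / 9 s = 179.9 W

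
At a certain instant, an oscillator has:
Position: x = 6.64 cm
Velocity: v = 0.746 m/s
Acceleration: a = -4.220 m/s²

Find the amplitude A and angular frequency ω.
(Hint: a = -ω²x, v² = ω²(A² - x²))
a = −ω²x → ω = √(|a|/x) = √(4.22/0.0664) = 7.972 rad/s
v² = ω²(A² − x²) → A = √(x² + v²/ω²) = √(0.0664² + 0.746²/7.972²) = 0.1147 m = 11.47 cm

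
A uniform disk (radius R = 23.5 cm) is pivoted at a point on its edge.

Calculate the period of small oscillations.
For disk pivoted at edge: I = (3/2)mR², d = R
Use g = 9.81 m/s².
I/m = (3/2)R² = 0.08284 m²; d = R = 0.235 m
T = 2π√((3/2)R²/(gR)) = 2π√(3R/(2g)) = 1.191 s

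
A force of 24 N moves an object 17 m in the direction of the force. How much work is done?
W = Fd = 24×17 = 408.0 J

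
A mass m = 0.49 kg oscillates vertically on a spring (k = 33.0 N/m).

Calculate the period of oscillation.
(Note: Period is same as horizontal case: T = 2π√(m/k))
T = 2π√(m/k) = 2π√(0.49/33.0) = 0.7656 s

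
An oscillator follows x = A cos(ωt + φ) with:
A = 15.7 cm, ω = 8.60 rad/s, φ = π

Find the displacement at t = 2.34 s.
x = A cos(ωt + φ) = 15.7×cos(8.6×2.34 + π) = -4.585 cm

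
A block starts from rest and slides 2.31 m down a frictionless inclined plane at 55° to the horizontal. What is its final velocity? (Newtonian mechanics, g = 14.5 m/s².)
a = g sin(θ) = 14.5 × sin(55°) = 11.88 m/s²
v = √(2ad) = √(2 × 11.88 × 2.31) = 7.41 m/s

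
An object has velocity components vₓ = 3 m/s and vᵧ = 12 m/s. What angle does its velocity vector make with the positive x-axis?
θ = arctan(vᵧ/vₓ) = arctan(12/3) = 75.96°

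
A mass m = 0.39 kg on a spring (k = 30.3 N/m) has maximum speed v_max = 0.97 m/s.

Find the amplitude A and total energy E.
½mv²_max = ½kA² → A = v_max√(m/k) = 0.97×√(0.39/30.3) = 0.11 m = 11 cm
E = ½mv²_max = ½×0.39×0.97² = 0.1835 J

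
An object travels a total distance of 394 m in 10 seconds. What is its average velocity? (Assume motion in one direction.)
v_avg = Δd / Δt = 394 / 10 = 39.4 m/s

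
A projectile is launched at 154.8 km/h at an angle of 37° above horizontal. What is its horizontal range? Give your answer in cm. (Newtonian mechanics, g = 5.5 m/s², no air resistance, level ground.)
R = v₀² sin(2θ) / g (with unit conversion) = 32320.0 cm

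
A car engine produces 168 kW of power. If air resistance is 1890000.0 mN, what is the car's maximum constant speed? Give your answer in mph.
P = Fv → v = P/F = 168000 W / 1890 N = 88.89 m/s = 198.8 mph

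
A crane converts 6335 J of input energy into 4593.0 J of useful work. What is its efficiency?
η = W_out/W_in = 4593.0/6335 = 0.725 = 72.5%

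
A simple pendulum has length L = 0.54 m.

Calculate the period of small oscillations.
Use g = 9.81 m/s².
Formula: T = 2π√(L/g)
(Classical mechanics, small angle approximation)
T = 2π√(L/g) = 2π√(0.54/9.81) = 1.474 s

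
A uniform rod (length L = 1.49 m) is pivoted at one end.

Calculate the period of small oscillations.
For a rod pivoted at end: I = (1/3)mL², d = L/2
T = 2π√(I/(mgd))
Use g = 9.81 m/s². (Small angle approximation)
I/m = (1/3)L² = 0.74 m²; d = L/2 = 0.745 m
T = 2π√(I/(mgd)) = 2π√(0.74/(9.81×0.745)) = 1.999 s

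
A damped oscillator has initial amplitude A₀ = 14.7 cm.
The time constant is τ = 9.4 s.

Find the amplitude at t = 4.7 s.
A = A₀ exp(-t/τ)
A = A₀ exp(−t/τ) = 14.7×exp(−4.7/9.4) = 8.916 cm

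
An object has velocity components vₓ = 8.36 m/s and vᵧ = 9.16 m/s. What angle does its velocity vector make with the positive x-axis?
θ = arctan(vᵧ/vₓ) = arctan(9.16/8.36) = 47.61°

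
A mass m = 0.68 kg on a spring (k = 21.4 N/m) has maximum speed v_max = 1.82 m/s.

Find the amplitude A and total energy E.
½mv²_max = ½kA² → A = v_max√(m/k) = 1.82×√(0.68/21.4) = 0.3244 m = 32.44 cm
E = ½mv²_max = ½×0.68×1.82² = 1.126 J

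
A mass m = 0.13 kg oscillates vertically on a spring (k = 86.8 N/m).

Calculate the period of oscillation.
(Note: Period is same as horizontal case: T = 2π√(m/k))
T = 2π√(m/k) = 2π√(0.13/86.8) = 0.2432 s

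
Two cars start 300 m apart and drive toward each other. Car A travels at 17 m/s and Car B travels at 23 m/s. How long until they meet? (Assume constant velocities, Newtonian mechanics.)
Combined speed: v_combined = 17 + 23 = 40 m/s
Time to meet: t = d/40 = 300/40 = 7.5 s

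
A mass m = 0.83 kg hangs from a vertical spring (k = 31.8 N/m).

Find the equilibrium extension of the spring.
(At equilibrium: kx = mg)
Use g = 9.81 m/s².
x_eq = mg/k = 0.83×9.81/31.8 = 0.256 m = 25.6 cm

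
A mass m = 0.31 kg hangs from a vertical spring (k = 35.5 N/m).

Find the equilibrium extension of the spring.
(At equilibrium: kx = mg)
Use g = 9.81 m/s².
x_eq = mg/k = 0.31×9.81/35.5 = 0.08566 m = 8.566 cm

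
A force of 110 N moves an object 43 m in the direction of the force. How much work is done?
W = Fd = 110×43 = 4730.0 J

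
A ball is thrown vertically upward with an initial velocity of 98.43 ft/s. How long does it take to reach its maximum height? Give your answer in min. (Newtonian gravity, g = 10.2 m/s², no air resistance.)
t_up = v₀/g (with unit conversion) = 0.04902 min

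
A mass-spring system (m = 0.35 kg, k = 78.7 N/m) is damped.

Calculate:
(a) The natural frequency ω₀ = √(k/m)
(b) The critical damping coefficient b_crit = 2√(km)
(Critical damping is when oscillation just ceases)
ω₀ = √(k/m) = √(78.7/0.35) = 15 rad/s
b_crit = 2√(km) = 2√(78.7×0.35) = 10.5 kg/s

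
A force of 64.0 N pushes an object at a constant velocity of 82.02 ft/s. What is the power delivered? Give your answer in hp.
P = Fv = 64 N × 25 m/s = 1600 W = 2.146 hp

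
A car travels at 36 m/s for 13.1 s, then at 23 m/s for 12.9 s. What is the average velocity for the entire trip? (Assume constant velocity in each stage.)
d₁ = v₁t₁ = 36 × 13.1 = 471.6 m
d₂ = v₂t₂ = 23 × 12.9 = 296.7 m
d_total = 768.3 m, t_total = 26 s
v_avg = d_total/t_total = 768.3/26 = 29.55 m/s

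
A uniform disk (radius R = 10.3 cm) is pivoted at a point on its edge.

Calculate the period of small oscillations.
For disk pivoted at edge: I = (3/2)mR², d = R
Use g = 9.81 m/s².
I/m = (3/2)R² = 0.01591 m²; d = R = 0.103 m
T = 2π√((3/2)R²/(gR)) = 2π√(3R/(2g)) = 0.7885 s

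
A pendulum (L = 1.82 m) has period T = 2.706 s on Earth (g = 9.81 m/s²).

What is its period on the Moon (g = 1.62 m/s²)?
T = 2π√(L/g), so T_moon/T_earth = √(g_earth/g_moon)
T_moon = 2π√(1.82/1.62) = 6.66 s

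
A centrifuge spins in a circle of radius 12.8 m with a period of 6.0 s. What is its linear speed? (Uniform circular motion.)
v = 2πr/T = 2π×12.8/6.0 = 13.4 m/s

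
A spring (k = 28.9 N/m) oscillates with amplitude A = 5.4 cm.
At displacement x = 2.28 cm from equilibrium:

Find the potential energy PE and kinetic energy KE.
E_total = ½kA² = ½×28.9×(0.054)² = 0.04214 J
PE = ½kx² = ½×28.9×(0.0228)² = 0.007512 J
KE = E_total − PE = 0.03462 J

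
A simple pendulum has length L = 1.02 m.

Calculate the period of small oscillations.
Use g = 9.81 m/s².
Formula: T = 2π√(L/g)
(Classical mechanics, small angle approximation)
T = 2π√(L/g) = 2π√(1.02/9.81) = 2.026 s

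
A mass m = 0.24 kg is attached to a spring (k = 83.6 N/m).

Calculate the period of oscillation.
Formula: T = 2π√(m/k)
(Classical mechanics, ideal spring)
T = 2π√(m/k) = 2π√(0.24/83.6) = 0.3367 s; f = 1/T = 2.97 Hz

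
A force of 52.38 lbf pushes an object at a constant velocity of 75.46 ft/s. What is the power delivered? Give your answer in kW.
P = Fv = 233 N × 23 m/s = 5359 W = 5.359 kW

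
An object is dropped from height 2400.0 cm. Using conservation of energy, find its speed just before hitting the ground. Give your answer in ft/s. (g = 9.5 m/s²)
mgh = ½mv² → v = √(2gh) = √(2×9.5×24) = 21.35 m/s = 70.06 ft/s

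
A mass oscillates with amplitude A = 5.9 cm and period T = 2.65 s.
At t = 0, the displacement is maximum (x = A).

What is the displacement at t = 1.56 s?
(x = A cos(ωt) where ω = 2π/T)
ω = 2π/T = 2π/2.65 = 2.371 rad/s
x = A cos(ωt) = 5.9×cos(2.371×1.56) = -5.008 cm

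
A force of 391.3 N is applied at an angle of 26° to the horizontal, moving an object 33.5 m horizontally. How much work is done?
W = Fd cosθ = 391.3×33.5×cos(26°) = 11782.0 J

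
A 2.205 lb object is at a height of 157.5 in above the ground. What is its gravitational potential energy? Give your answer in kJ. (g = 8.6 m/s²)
PE = mgh = 1 kg × 8.6 m/s² × 4 m = 34.41 J = 0.03441 kJ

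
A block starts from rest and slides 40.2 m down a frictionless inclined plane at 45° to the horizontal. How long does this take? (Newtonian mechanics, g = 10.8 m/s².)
a = g sin(θ) = 10.8 × sin(45°) = 7.64 m/s²
t = √(2d/a) = √(2 × 40.2 / 7.64) = 3.24 s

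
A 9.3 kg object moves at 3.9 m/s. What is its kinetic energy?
KE = ½mv² = ½×9.3×3.9² = 70.7265 J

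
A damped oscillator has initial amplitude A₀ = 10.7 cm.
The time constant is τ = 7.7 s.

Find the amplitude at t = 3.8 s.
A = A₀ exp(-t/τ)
A = A₀ exp(−t/τ) = 10.7×exp(−3.8/7.7) = 6.532 cm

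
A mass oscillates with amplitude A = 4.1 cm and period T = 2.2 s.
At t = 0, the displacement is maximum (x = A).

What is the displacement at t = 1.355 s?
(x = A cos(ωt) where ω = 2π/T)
ω = 2π/T = 2π/2.2 = 2.856 rad/s
x = A cos(ωt) = 4.1×cos(2.856×1.355) = -3.06 cm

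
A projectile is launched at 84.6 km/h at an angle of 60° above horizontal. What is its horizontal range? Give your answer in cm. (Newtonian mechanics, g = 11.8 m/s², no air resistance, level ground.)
R = v₀² sin(2θ) / g (with unit conversion) = 4053.0 cm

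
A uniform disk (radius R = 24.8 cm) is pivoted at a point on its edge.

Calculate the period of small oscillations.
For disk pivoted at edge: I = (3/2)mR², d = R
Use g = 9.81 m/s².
I/m = (3/2)R² = 0.09226 m²; d = R = 0.248 m
T = 2π√((3/2)R²/(gR)) = 2π√(3R/(2g)) = 1.224 s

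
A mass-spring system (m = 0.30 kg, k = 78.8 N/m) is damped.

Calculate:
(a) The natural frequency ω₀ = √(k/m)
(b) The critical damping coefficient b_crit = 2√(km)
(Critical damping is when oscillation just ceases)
ω₀ = √(k/m) = √(78.8/0.3) = 16.21 rad/s
b_crit = 2√(km) = 2√(78.8×0.3) = 9.724 kg/s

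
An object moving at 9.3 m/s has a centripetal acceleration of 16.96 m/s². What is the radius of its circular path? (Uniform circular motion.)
r = v²/a_c = 9.3²/16.96 = 5.1 m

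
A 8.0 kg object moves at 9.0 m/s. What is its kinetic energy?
KE = ½mv² = ½×8.0×9.0² = 324.0 J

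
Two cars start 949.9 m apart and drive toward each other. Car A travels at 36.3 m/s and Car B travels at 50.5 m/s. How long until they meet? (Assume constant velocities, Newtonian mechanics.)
Combined speed: v_combined = 36.3 + 50.5 = 86.8 m/s
Time to meet: t = d/86.8 = 949.9/86.8 = 10.94 s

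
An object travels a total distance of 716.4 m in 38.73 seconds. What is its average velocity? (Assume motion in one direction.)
v_avg = Δd / Δt = 716.4 / 38.73 = 18.5 m/s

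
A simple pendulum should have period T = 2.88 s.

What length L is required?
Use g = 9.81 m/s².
T = 2π√(L/g) → L = g(T/2π)² = 9.81×(2.88/2π)² = 2.061 m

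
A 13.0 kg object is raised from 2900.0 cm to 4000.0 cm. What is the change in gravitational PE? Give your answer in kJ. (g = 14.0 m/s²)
ΔPE = mg(h₂ − h₁) = 13 kg × 14.0 m/s² × (40 − 29) m = 2002 J = 2.002 kJ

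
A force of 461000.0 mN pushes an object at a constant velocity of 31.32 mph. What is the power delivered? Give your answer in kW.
P = Fv = 461 N × 14 m/s = 6455 W = 6.455 kW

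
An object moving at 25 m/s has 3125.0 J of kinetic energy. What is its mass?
KE = ½mv² → m = 2KE/v² = 2×3125.0/25² = 10.0 kg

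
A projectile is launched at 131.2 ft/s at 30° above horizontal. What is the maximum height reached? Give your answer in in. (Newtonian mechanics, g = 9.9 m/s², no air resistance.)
H = v₀²sin²(θ)/(2g) (with unit conversion) = 794.9 in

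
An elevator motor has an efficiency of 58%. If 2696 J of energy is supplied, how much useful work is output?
W_out = η × W_in = 0.58 × 2696 = 1563.7 J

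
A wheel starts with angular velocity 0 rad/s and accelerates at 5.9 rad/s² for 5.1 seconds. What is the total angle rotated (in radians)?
θ = ω₀t + ½αt² = 0×5.1 + ½×5.9×5.1² = 76.73 rad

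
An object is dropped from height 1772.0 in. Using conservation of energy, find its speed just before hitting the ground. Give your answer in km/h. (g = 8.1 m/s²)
mgh = ½mv² → v = √(2gh) = √(2×8.1×45.01) = 27 m/s = 97.21 km/h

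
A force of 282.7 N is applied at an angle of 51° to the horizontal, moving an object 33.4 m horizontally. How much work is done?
W = Fd cosθ = 282.7×33.4×cos(51°) = 5942.2 J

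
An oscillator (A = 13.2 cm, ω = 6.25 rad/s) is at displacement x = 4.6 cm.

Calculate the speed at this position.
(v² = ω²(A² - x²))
v = ω√(A² − x²) = 6.25×√(0.132² − 0.046²) = 0.7733 m/s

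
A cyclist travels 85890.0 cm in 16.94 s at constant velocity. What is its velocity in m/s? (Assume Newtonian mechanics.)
v = d/t (with unit conversion) = 50.7 m/s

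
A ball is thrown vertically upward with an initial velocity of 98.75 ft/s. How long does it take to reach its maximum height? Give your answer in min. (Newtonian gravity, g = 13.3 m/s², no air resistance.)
t_up = v₀/g (with unit conversion) = 0.03772 min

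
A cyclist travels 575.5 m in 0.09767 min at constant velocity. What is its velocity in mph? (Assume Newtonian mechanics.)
v = d/t (with unit conversion) = 219.7 mph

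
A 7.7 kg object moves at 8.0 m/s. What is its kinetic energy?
KE = ½mv² = ½×7.7×8.0² = 246.4 J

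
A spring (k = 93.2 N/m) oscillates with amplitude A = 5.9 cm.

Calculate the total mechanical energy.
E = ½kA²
E = ½kA² = ½×93.2×(0.059)² = 0.1622 J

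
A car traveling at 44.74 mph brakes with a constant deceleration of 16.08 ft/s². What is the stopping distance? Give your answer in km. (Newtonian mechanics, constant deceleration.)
d = v₀² / (2a) (with unit conversion) = 0.04081 km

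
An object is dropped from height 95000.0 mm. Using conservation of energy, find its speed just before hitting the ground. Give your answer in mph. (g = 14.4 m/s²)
mgh = ½mv² → v = √(2gh) = √(2×14.4×95) = 52.31 m/s = 117.0 mph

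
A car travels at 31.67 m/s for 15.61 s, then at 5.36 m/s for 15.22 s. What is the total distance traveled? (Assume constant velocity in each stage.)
d₁ = v₁t₁ = 31.67 × 15.61 = 494.369 m
d₂ = v₂t₂ = 5.36 × 15.22 = 81.5792 m
d_total = 494.369 + 81.5792 = 575.95 m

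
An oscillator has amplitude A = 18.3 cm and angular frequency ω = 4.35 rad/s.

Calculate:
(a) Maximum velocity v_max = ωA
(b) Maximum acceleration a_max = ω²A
v_max = ωA = 4.35×0.183 = 0.796 m/s
a_max = ω²A = 4.35²×0.183 = 3.463 m/s²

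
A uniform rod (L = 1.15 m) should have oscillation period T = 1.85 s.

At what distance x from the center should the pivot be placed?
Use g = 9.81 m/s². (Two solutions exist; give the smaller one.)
T = 2π√((L²/12 + x²)/(gx)). Let c = T²g/(4π²) = 0.8505.
x² − cx + L²/12 = 0 → x = (c − √(c² − L²/3))/2 = 0.1595 m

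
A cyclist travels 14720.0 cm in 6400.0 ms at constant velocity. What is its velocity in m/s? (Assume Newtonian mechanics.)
v = d/t (with unit conversion) = 23.0 m/s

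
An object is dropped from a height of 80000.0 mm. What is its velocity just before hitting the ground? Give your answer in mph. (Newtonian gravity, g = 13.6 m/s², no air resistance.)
v = √(2gh) (with unit conversion) = 104.3 mph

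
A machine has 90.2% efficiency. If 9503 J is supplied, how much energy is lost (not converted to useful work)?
W_out = η × W_in = 0.902×9503 = 8571.7 J
W_lost = W_in − W_out = 9503 − 8571.7 = 931.29 J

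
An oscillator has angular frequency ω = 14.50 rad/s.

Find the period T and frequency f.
T = 2π/ω = 2π/14.5 = 0.4333 s; f = ω/2π = 2.308 Hz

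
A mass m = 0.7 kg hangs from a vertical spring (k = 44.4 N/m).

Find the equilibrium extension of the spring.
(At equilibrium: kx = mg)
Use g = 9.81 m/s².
x_eq = mg/k = 0.7×9.81/44.4 = 0.1547 m = 15.47 cm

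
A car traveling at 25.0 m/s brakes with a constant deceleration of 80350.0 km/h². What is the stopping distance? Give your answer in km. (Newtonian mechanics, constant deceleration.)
d = v₀² / (2a) (with unit conversion) = 0.0504 km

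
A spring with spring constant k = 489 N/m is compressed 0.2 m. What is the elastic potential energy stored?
PE = ½kx² = ½×489×0.2² = 9.78 J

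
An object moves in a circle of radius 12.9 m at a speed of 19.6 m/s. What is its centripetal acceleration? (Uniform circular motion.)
a_c = v²/r = 19.6²/12.9 = 384.16/12.9 = 29.78 m/s²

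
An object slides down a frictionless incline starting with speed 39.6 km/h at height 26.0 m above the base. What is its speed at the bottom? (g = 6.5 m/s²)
½mv₀² + mgh = ½mv² → v = √(v₀² + 2gh) = √(11² + 2×6.5×26) = 21.42 m/s = 77.13 km/h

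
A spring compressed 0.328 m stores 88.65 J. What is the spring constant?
PE = ½kx² → k = 2PE/x² = 2×88.65/0.328² = 1648.0 N/m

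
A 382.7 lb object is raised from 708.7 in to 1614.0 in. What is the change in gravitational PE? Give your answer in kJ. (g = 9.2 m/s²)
ΔPE = mg(h₂ − h₁) = 173.6 kg × 9.2 m/s² × (41 − 18) m = 3.672e+04 J = 36.72 kJ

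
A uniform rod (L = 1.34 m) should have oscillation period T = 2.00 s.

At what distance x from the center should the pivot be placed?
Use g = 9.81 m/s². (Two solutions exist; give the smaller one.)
T = 2π√((L²/12 + x²)/(gx)). Let c = T²g/(4π²) = 0.994.
x² − cx + L²/12 = 0 → x = (c − √(c² − L²/3))/2 = 0.185 m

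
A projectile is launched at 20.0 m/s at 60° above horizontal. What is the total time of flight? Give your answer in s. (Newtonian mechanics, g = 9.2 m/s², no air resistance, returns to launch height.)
T = 2v₀sin(θ)/g = 3.765 s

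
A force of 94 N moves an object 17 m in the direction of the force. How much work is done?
W = Fd = 94×17 = 1598.0 J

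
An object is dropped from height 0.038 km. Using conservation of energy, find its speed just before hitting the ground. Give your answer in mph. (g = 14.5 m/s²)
mgh = ½mv² → v = √(2gh) = √(2×14.5×38) = 33.2 m/s = 74.26 mph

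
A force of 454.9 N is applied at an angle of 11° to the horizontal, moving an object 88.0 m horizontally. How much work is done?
W = Fd cosθ = 454.9×88.0×cos(11°) = 39296.0 J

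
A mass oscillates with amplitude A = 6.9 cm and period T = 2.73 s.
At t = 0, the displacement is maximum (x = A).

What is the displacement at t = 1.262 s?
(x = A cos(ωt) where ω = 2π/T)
ω = 2π/T = 2π/2.73 = 2.302 rad/s
x = A cos(ωt) = 6.9×cos(2.302×1.262) = -6.707 cm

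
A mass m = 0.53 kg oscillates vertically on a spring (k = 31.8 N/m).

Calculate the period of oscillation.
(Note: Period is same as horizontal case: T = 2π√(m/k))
T = 2π√(m/k) = 2π√(0.53/31.8) = 0.8112 s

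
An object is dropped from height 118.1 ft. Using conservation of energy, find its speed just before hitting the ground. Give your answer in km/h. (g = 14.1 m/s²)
mgh = ½mv² → v = √(2gh) = √(2×14.1×36) = 31.86 m/s = 114.7 km/h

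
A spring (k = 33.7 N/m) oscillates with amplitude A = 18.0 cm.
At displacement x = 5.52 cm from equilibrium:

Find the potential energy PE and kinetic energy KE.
E_total = ½kA² = ½×33.7×(0.18)² = 0.5459 J
PE = ½kx² = ½×33.7×(0.0552)² = 0.05134 J
KE = E_total − PE = 0.4946 J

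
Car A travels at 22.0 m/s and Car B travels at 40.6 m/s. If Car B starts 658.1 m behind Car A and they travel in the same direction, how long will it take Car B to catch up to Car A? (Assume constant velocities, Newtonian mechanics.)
Relative speed: v_rel = 40.6 - 22.0 = 18.6 m/s
Time to catch: t = d₀/v_rel = 658.1/18.6 = 35.38 s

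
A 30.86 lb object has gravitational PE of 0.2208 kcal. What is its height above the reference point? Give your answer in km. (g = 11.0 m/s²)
PE = mgh → h = PE/(mg) = 923.8 J / (14 kg × 11.0 m/s²) = 6 m = 0.006 km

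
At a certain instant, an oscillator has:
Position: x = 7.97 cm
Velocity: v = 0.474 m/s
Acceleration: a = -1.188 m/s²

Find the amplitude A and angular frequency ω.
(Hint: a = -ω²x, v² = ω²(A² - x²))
a = −ω²x → ω = √(|a|/x) = √(1.188/0.0797) = 3.861 rad/s
v² = ω²(A² − x²) → A = √(x² + v²/ω²) = √(0.0797² + 0.474²/3.861²) = 0.1464 m = 14.64 cm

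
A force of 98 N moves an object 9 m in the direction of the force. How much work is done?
W = Fd = 98×9 = 882.0 J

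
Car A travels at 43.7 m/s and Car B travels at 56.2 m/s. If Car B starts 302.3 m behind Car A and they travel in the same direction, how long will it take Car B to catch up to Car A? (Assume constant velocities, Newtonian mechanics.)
Relative speed: v_rel = 56.2 - 43.7 = 12.5 m/s
Time to catch: t = d₀/v_rel = 302.3/12.5 = 24.18 s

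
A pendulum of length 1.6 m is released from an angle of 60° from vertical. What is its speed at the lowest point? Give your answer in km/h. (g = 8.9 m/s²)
h = L(1 − cosθ) = 1.6×(1 − cos60°) = 0.8 m
v = √(2gh) = √(2×8.9×0.8) = 3.774 m/s = 13.58 km/h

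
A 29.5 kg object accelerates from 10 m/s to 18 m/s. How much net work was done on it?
W_net = ΔKE = ½m(v₂² − v₁²) = ½×29.5×(18² − 10²) = 3304.0 J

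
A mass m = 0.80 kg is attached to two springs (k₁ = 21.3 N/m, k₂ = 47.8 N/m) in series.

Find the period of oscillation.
k_eq = k₁k₂/(k₁+k₂) = 14.73 N/m
T = 2π√(m/k_eq) = 2π√(0.8/14.73) = 1.464 s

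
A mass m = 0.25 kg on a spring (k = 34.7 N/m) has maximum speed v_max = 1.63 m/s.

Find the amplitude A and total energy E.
½mv²_max = ½kA² → A = v_max√(m/k) = 1.63×√(0.25/34.7) = 0.1384 m = 13.84 cm
E = ½mv²_max = ½×0.25×1.63² = 0.3321 J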